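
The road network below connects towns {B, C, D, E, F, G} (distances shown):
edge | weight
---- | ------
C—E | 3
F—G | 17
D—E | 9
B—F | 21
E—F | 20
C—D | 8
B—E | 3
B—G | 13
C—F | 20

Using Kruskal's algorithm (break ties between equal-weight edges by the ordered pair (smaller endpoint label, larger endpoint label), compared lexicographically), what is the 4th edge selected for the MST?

Kruskal's algorithm — process edges by increasing weight (ties by edge label):
B—E (3): add — endpoints in different components.
C—E (3): add — endpoints in different components.
C—D (8): add — endpoints in different components.
D—E (9): skip — D and E already connected.
B—G (13): add — endpoints in different components.
F—G (17): add — endpoints in different components.
The 4th edge added is B—G.

B-G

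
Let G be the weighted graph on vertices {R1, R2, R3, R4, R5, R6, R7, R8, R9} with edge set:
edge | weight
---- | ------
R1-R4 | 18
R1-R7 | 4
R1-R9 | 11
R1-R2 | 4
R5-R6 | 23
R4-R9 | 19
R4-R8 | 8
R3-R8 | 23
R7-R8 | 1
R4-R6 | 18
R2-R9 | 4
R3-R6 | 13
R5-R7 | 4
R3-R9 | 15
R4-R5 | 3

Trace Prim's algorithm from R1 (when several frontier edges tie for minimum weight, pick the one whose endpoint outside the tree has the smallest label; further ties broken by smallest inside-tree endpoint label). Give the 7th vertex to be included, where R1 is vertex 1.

R9

Grow the tree from R1 using Prim:
Step 1: cheapest edge leaving the tree is R1-R2 (4); add R2.
Step 2: cheapest edge leaving the tree is R1-R7 (4); add R7.
Step 3: cheapest edge leaving the tree is R7-R8 (1); add R8.
Step 4: cheapest edge leaving the tree is R5-R7 (4); add R5.
Step 5: cheapest edge leaving the tree is R4-R5 (3); add R4.
Step 6: cheapest edge leaving the tree is R2-R9 (4); add R9.
Step 7: cheapest edge leaving the tree is R3-R9 (15); add R3.
Step 8: cheapest edge leaving the tree is R3-R6 (13); add R6.
Vertex order: R1, R2, R7, R8, R5, R4, R9, R3, R6. The 7th vertex is R9.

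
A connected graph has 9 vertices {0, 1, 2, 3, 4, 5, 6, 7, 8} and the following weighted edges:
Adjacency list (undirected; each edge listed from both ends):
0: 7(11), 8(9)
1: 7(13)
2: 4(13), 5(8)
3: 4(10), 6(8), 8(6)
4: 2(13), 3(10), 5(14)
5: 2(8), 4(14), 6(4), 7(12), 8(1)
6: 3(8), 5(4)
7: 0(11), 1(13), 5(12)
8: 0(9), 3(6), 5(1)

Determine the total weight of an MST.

62

Sort edges by weight, then run Kruskal:
5 8 (1): add — endpoints in different components.
5 6 (4): add — endpoints in different components.
3 8 (6): add — endpoints in different components.
2 5 (8): add — endpoints in different components.
3 6 (8): skip — 3 and 6 already connected.
0 8 (9): add — endpoints in different components.
3 4 (10): add — endpoints in different components.
0 7 (11): add — endpoints in different components.
5 7 (12): skip — 5 and 7 already connected.
1 7 (13): add — endpoints in different components.
MST edges: 5 8, 5 6, 3 8, 2 5, 0 8, 3 4, 0 7, 1 7; total weight 1+4+6+8+9+10+11+13 = 62.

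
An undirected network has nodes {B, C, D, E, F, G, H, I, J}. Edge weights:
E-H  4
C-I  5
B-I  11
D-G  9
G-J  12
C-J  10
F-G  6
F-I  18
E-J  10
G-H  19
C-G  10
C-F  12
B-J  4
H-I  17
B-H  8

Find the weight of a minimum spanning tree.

56

Sort edges by weight, then run Kruskal:
B-J (4): add — endpoints in different components.
E-H (4): add — endpoints in different components.
C-I (5): add — endpoints in different components.
F-G (6): add — endpoints in different components.
B-H (8): add — endpoints in different components.
D-G (9): add — endpoints in different components.
C-G (10): add — endpoints in different components.
C-J (10): add — endpoints in different components.
MST edges: B-J, E-H, C-I, F-G, B-H, D-G, C-G, C-J; total weight 4+4+5+6+8+9+10+10 = 56.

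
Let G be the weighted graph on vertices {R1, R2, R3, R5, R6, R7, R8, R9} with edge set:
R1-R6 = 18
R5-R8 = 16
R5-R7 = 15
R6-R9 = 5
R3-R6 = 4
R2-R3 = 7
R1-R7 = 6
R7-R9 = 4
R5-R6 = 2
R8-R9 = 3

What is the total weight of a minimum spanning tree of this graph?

31

Grow the tree from R5 using Prim:
Step 1: frontier [R5-R6 2, R5-R7 15, R5-R8 16] → take R5-R6 (2); add R6.
Step 2: frontier [R5-R7 15, R5-R8 16, R3-R6 4, R6-R9 5, R1-R6 18] → take R3-R6 (4); add R3.
Step 3: frontier [R2-R3 7, R5-R7 15, R5-R8 16, R6-R9 5, R1-R6 18] → take R6-R9 (5); add R9.
Step 4: frontier [R2-R3 7, R5-R7 15, R5-R8 16, R1-R6 18, R8-R9 3, R7-R9 4] → take R8-R9 (3); add R8.
Step 5: frontier [R2-R3 7, R5-R7 15, R1-R6 18, R7-R9 4] → take R7-R9 (4); add R7.
Step 6: frontier [R2-R3 7, R1-R6 18, R1-R7 6] → take R1-R7 (6); add R1.
Step 7: frontier [R2-R3 7] → take R2-R3 (7); add R2.
MST edges: R5-R6, R3-R6, R6-R9, R8-R9, R7-R9, R1-R7, R2-R3; total weight 2+4+5+3+4+6+7 = 31.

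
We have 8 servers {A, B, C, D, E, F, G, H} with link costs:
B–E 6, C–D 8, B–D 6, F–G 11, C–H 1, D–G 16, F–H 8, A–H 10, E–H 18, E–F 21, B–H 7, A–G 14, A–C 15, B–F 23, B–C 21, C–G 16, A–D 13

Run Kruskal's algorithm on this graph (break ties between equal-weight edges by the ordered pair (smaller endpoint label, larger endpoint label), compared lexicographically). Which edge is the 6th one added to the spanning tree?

A-H

Sort edges by weight, then run Kruskal:
C–H (1): add — endpoints in different components.
B–D (6): add — endpoints in different components.
B–E (6): add — endpoints in different components.
B–H (7): add — endpoints in different components.
C–D (8): skip — C and D already connected.
F–H (8): add — endpoints in different components.
A–H (10): add — endpoints in different components.
F–G (11): add — endpoints in different components.
The 6th edge added is A–H.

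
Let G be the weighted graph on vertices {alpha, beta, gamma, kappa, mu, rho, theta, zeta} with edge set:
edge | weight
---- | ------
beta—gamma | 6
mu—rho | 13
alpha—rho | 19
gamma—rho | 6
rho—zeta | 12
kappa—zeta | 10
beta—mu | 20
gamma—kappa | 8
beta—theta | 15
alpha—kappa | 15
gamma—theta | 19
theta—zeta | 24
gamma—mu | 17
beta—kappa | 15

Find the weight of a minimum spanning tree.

Grow the tree from rho using Prim:
Step 1: cheapest edge leaving the tree is gamma—rho (6); add gamma.
Step 2: cheapest edge leaving the tree is beta—gamma (6); add beta.
Step 3: cheapest edge leaving the tree is gamma—kappa (8); add kappa.
Step 4: cheapest edge leaving the tree is kappa—zeta (10); add zeta.
Step 5: cheapest edge leaving the tree is mu—rho (13); add mu.
Step 6: cheapest edge leaving the tree is alpha—kappa (15); add alpha.
Step 7: cheapest edge leaving the tree is beta—theta (15); add theta.
MST edges: gamma—rho, beta—gamma, gamma—kappa, kappa—zeta, mu—rho, alpha—kappa, beta—theta; total weight 6+6+8+10+13+15+15 = 73.

73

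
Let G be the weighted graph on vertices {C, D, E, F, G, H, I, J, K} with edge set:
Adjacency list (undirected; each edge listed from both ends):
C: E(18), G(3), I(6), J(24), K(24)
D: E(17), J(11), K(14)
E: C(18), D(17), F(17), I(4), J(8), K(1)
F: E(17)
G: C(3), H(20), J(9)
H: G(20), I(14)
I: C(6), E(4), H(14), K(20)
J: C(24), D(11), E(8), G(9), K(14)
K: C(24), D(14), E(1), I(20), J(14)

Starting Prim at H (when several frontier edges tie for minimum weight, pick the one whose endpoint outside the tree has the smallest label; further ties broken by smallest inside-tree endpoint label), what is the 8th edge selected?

E-F

Prim, starting at H.
Step 1: cheapest edge leaving the tree is H–I (14); add I.
Step 2: cheapest edge leaving the tree is E–I (4); add E.
Step 3: cheapest edge leaving the tree is E–K (1); add K.
Step 4: cheapest edge leaving the tree is C–I (6); add C.
Step 5: cheapest edge leaving the tree is C–G (3); add G.
Step 6: cheapest edge leaving the tree is E–J (8); add J.
Step 7: cheapest edge leaving the tree is D–J (11); add D.
Step 8: cheapest edge leaving the tree is E–F (17); add F.
The 8th edge added is E–F.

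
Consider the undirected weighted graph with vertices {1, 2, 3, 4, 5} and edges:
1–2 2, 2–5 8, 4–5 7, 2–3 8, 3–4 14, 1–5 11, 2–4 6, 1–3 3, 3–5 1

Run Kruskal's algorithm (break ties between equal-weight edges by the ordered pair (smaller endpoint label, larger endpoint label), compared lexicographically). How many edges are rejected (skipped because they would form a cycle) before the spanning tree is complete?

0

Kruskal: consider edges lightest-first.
3–5 (1): add — endpoints in different components.
1–2 (2): add — endpoints in different components.
1–3 (3): add — endpoints in different components.
2–4 (6): add — endpoints in different components.
Edges rejected before the tree was complete: 0.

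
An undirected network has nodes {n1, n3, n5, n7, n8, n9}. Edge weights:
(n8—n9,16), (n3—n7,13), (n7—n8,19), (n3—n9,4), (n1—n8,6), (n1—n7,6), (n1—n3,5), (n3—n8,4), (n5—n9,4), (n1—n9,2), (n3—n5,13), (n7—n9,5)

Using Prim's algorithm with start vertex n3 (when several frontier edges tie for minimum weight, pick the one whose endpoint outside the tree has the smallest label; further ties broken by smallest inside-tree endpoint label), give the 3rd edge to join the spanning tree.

Prim, starting at n3.
Step 1: cheapest edge leaving the tree is n3—n8 (4); add n8.
Step 2: cheapest edge leaving the tree is n3—n9 (4); add n9.
Step 3: cheapest edge leaving the tree is n1—n9 (2); add n1.
Step 4: cheapest edge leaving the tree is n5—n9 (4); add n5.
Step 5: cheapest edge leaving the tree is n7—n9 (5); add n7.
The 3rd edge added is n1—n9.

n1-n9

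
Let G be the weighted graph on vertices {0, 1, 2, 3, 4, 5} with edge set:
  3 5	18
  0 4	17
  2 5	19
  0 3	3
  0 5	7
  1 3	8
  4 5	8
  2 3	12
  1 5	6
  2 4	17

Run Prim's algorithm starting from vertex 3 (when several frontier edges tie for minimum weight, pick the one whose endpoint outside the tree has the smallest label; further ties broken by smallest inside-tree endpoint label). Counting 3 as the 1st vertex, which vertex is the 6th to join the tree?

2

Prim, starting at 3.
Step 1: cheapest edge leaving the tree is 0 3 (3); add 0.
Step 2: cheapest edge leaving the tree is 0 5 (7); add 5.
Step 3: cheapest edge leaving the tree is 1 5 (6); add 1.
Step 4: cheapest edge leaving the tree is 4 5 (8); add 4.
Step 5: cheapest edge leaving the tree is 2 3 (12); add 2.
Vertex order: 3, 0, 5, 1, 4, 2. The 6th vertex is 2.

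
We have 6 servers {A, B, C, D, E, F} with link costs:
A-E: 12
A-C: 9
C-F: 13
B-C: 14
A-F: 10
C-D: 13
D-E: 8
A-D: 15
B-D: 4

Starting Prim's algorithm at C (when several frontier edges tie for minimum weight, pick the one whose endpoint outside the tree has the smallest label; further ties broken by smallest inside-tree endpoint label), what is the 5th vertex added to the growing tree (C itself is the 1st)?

Grow the tree from C using Prim:
Step 1: cheapest edge leaving the tree is A-C (9); add A.
Step 2: cheapest edge leaving the tree is A-F (10); add F.
Step 3: cheapest edge leaving the tree is A-E (12); add E.
Step 4: cheapest edge leaving the tree is D-E (8); add D.
Step 5: cheapest edge leaving the tree is B-D (4); add B.
Vertex order: C, A, F, E, D, B. The 5th vertex is D.

D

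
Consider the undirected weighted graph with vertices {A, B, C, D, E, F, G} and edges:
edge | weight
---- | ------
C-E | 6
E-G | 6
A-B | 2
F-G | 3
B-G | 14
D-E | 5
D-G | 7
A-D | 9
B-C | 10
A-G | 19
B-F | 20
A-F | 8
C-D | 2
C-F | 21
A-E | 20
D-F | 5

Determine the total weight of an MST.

25

Sort edges by weight, then run Kruskal:
A-B (2): add — endpoints in different components.
C-D (2): add — endpoints in different components.
F-G (3): add — endpoints in different components.
D-E (5): add — endpoints in different components.
D-F (5): add — endpoints in different components.
C-E (6): skip — C and E already connected.
E-G (6): skip — E and G already connected.
D-G (7): skip — D and G already connected.
A-F (8): add — endpoints in different components.
MST edges: A-B, C-D, F-G, D-E, D-F, A-F; total weight 2+2+3+5+5+8 = 25.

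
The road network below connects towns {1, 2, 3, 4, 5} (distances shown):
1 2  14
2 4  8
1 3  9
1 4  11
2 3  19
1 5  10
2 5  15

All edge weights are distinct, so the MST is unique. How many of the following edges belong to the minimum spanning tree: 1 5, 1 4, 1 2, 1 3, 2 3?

Kruskal's algorithm — process edges by increasing weight (ties by edge label):
2 4 (8): add — endpoints in different components.
1 3 (9): add — endpoints in different components.
1 5 (10): add — endpoints in different components.
1 4 (11): add — endpoints in different components.
MST edge set: {2 4, 1 3, 1 5, 1 4}.
Of the listed edges, {1 5, 1 4, 1 3} are in the MST → 3.

3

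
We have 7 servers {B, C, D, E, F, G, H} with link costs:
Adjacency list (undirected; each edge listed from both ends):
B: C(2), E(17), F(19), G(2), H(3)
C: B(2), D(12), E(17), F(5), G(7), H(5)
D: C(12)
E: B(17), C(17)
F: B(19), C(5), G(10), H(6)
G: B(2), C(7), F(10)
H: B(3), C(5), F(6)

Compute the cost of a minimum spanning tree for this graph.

41

Prim, starting at D.
Step 1: cheapest edge leaving the tree is C D (12); add C.
Step 2: cheapest edge leaving the tree is B C (2); add B.
Step 3: cheapest edge leaving the tree is B G (2); add G.
Step 4: cheapest edge leaving the tree is B H (3); add H.
Step 5: cheapest edge leaving the tree is C F (5); add F.
Step 6: cheapest edge leaving the tree is B E (17); add E.
MST edges: C D, B C, B G, B H, C F, B E; total weight 12+2+2+3+5+17 = 41.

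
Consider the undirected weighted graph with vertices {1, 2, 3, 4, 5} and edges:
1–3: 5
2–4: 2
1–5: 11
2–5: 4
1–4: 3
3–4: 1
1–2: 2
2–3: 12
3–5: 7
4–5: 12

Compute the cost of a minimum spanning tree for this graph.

Kruskal: consider edges lightest-first.
3–4 (1): add — endpoints in different components.
1–2 (2): add — endpoints in different components.
2–4 (2): add — endpoints in different components.
1–4 (3): skip — 1 and 4 already connected.
2–5 (4): add — endpoints in different components.
MST edges: 3–4, 1–2, 2–4, 2–5; total weight 1+2+2+4 = 9.

9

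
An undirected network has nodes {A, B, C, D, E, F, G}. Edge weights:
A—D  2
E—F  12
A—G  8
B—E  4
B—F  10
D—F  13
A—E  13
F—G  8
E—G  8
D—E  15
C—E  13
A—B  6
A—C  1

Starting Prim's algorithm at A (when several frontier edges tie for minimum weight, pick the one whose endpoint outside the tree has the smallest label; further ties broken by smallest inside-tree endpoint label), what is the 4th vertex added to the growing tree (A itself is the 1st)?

Grow the tree from A using Prim:
Step 1: cheapest edge leaving the tree is A—C (1); add C.
Step 2: cheapest edge leaving the tree is A—D (2); add D.
Step 3: cheapest edge leaving the tree is A—B (6); add B.
Step 4: cheapest edge leaving the tree is B—E (4); add E.
Step 5: cheapest edge leaving the tree is A—G (8); add G.
Step 6: cheapest edge leaving the tree is F—G (8); add F.
Vertex order: A, C, D, B, E, G, F. The 4th vertex is B.

B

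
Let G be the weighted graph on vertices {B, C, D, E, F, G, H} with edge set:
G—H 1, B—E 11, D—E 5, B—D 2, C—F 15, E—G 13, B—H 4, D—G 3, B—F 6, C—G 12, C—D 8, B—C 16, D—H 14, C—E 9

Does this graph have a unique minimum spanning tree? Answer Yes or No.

Kruskal's algorithm — process edges by increasing weight (ties by edge label):
G—H (1): add — endpoints in different components.
B—D (2): add — endpoints in different components.
D—G (3): add — endpoints in different components.
B—H (4): skip — B and H already connected.
D—E (5): add — endpoints in different components.
B—F (6): add — endpoints in different components.
C—D (8): add — endpoints in different components.
Every non-tree edge has weight strictly greater than the heaviest edge on the tree path between its endpoints, so the MST is unique.

Yes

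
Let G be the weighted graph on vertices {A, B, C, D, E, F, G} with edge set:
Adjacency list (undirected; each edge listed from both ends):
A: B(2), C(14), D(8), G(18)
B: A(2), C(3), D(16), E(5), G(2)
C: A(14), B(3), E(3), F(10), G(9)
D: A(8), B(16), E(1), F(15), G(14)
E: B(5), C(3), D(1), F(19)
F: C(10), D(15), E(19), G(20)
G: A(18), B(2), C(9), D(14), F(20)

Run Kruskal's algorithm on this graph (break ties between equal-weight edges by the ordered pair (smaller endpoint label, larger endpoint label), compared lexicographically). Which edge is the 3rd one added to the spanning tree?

B-G

Kruskal's algorithm — process edges by increasing weight (ties by edge label):
D–E (1): add. Components now {A} {B} {C} {D,E} {F} {G}
A–B (2): add. Components now {A,B} {C} {D,E} {F} {G}
B–G (2): add. Components now {A,B,G} {C} {D,E} {F}
B–C (3): add. Components now {A,B,C,G} {D,E} {F}
C–E (3): add. Components now {A,B,C,D,E,G} {F}
B–E (5): skip — B and E already connected.
A–D (8): skip — A and D already connected.
C–G (9): skip — C and G already connected.
C–F (10): add. Components now {A,B,C,D,E,F,G}
The 3rd edge added is B–G.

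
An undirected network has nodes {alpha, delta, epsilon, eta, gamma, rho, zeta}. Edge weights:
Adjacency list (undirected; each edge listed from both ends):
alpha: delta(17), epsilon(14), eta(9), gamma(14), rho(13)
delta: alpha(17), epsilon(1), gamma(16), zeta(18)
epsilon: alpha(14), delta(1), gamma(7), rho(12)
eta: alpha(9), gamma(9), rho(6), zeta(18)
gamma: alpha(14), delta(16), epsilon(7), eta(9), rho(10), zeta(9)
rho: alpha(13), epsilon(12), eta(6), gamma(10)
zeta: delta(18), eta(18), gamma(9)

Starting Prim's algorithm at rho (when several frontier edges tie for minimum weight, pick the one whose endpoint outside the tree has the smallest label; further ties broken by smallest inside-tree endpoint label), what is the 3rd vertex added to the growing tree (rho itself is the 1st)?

alpha

Prim, starting at rho.
Step 1: cheapest edge leaving the tree is eta rho (6); add eta.
Step 2: cheapest edge leaving the tree is alpha eta (9); add alpha.
Step 3: cheapest edge leaving the tree is eta gamma (9); add gamma.
Step 4: cheapest edge leaving the tree is epsilon gamma (7); add epsilon.
Step 5: cheapest edge leaving the tree is delta epsilon (1); add delta.
Step 6: cheapest edge leaving the tree is gamma zeta (9); add zeta.
Vertex order: rho, eta, alpha, gamma, epsilon, delta, zeta. The 3rd vertex is alpha.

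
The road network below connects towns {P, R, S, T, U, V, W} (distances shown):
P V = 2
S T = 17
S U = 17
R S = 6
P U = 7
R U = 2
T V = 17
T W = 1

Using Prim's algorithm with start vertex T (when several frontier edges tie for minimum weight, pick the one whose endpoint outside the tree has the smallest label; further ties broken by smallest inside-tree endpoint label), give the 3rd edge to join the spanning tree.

R-S

Prim's algorithm from T:
Step 1: frontier [T W 1, S T 17, T V 17] → take T W (1); add W.
Step 2: frontier [S T 17, T V 17] → take S T (17); add S.
Step 3: frontier [R S 6, S U 17, T V 17] → take R S (6); add R.
Step 4: frontier [R U 2, S U 17, T V 17] → take R U (2); add U.
Step 5: frontier [T V 17, P U 7] → take P U (7); add P.
Step 6: frontier [P V 2, T V 17] → take P V (2); add V.
The 3rd edge added is R S.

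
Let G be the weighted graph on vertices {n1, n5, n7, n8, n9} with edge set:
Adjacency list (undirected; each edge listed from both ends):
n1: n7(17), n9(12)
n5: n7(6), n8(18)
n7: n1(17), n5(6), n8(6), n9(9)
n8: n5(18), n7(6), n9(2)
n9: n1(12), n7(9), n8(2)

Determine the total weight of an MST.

Sort edges by weight, then run Kruskal:
n8—n9 (2): add — endpoints in different components.
n5—n7 (6): add — endpoints in different components.
n7—n8 (6): add — endpoints in different components.
n7—n9 (9): skip — n7 and n9 already connected.
n1—n9 (12): add — endpoints in different components.
MST edges: n8—n9, n5—n7, n7—n8, n1—n9; total weight 2+6+6+12 = 26.

26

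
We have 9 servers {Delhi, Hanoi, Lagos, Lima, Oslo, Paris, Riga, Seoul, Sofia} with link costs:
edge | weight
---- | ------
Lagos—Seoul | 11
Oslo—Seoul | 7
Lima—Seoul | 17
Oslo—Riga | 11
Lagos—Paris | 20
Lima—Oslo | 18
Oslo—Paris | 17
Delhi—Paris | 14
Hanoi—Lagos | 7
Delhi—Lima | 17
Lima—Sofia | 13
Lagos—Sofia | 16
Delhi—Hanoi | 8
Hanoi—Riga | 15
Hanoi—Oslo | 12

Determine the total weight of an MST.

Prim's algorithm from Riga:
Step 1: cheapest edge leaving the tree is Oslo—Riga (11); add Oslo.
Step 2: cheapest edge leaving the tree is Oslo—Seoul (7); add Seoul.
Step 3: cheapest edge leaving the tree is Lagos—Seoul (11); add Lagos.
Step 4: cheapest edge leaving the tree is Hanoi—Lagos (7); add Hanoi.
Step 5: cheapest edge leaving the tree is Delhi—Hanoi (8); add Delhi.
Step 6: cheapest edge leaving the tree is Delhi—Paris (14); add Paris.
Step 7: cheapest edge leaving the tree is Lagos—Sofia (16); add Sofia.
Step 8: cheapest edge leaving the tree is Lima—Sofia (13); add Lima.
MST edges: Oslo—Riga, Oslo—Seoul, Lagos—Seoul, Hanoi—Lagos, Delhi—Hanoi, Delhi—Paris, Lagos—Sofia, Lima—Sofia; total weight 11+7+11+7+8+14+16+13 = 87.

87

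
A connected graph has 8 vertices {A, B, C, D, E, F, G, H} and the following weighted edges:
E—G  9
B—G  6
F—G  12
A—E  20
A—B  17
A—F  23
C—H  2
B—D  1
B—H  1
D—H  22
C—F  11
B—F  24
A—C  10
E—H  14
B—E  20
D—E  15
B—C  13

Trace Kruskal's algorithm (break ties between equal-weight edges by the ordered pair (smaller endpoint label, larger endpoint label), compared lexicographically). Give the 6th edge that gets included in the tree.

Sort edges by weight, then run Kruskal:
B—D (1): add — endpoints in different components.
B—H (1): add — endpoints in different components.
C—H (2): add — endpoints in different components.
B—G (6): add — endpoints in different components.
E—G (9): add — endpoints in different components.
A—C (10): add — endpoints in different components.
C—F (11): add — endpoints in different components.
The 6th edge added is A—C.

A-C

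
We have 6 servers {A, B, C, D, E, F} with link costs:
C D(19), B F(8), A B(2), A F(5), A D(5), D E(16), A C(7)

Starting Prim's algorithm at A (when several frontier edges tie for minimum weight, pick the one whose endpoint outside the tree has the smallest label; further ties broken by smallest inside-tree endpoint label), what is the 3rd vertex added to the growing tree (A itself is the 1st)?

Prim's algorithm from A:
Step 1: cheapest edge leaving the tree is A B (2); add B.
Step 2: cheapest edge leaving the tree is A D (5); add D.
Step 3: cheapest edge leaving the tree is A F (5); add F.
Step 4: cheapest edge leaving the tree is A C (7); add C.
Step 5: cheapest edge leaving the tree is D E (16); add E.
Vertex order: A, B, D, F, C, E. The 3rd vertex is D.

D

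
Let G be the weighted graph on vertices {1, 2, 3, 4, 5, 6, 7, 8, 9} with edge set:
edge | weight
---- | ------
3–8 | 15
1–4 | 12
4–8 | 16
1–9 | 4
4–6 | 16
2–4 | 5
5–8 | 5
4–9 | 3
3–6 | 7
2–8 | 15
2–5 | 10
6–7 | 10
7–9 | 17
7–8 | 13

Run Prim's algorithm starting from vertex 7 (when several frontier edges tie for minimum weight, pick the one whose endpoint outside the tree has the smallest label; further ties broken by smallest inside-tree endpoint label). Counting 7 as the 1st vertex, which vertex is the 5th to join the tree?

Prim's algorithm from 7:
Step 1: cheapest edge leaving the tree is 6–7 (10); add 6.
Step 2: cheapest edge leaving the tree is 3–6 (7); add 3.
Step 3: cheapest edge leaving the tree is 7–8 (13); add 8.
Step 4: cheapest edge leaving the tree is 5–8 (5); add 5.
Step 5: cheapest edge leaving the tree is 2–5 (10); add 2.
Step 6: cheapest edge leaving the tree is 2–4 (5); add 4.
Step 7: cheapest edge leaving the tree is 4–9 (3); add 9.
Step 8: cheapest edge leaving the tree is 1–9 (4); add 1.
Vertex order: 7, 6, 3, 8, 5, 2, 4, 9, 1. The 5th vertex is 5.

5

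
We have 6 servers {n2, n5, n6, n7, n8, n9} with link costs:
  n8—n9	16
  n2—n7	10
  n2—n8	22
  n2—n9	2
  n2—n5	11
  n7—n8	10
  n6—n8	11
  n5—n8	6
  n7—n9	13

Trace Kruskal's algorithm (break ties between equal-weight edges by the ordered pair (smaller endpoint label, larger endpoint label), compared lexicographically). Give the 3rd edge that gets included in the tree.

n2-n7

Kruskal: consider edges lightest-first.
n2—n9 (2): add. Components now {n2,n9} {n5} {n6} {n7} {n8}
n5—n8 (6): add. Components now {n2,n9} {n5,n8} {n6} {n7}
n2—n7 (10): add. Components now {n2,n7,n9} {n5,n8} {n6}
n7—n8 (10): add. Components now {n2,n5,n7,n8,n9} {n6}
n2—n5 (11): skip — n2 and n5 already connected.
n6—n8 (11): add. Components now {n2,n5,n6,n7,n8,n9}
The 3rd edge added is n2—n7.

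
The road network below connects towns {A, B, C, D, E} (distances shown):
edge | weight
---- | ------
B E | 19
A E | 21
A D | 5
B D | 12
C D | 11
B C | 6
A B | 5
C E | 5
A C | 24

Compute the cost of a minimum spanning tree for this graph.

Prim, starting at B.
Step 1: frontier [A B 5, B C 6, B D 12, B E 19] → take A B (5); add A.
Step 2: frontier [A D 5, A E 21, A C 24, B C 6, B D 12, B E 19] → take A D (5); add D.
Step 3: frontier [A E 21, A C 24, B C 6, B E 19, C D 11] → take B C (6); add C.
Step 4: frontier [A E 21, B E 19, C E 5] → take C E (5); add E.
MST edges: A B, A D, B C, C E; total weight 5+5+6+5 = 21.

21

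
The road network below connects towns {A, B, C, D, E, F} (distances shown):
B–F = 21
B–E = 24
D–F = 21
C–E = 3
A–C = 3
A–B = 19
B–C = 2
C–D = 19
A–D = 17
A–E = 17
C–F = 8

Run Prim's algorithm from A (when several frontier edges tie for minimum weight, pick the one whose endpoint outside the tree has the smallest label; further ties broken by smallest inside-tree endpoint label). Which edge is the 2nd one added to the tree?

Grow the tree from A using Prim:
Step 1: cheapest edge leaving the tree is A–C (3); add C.
Step 2: cheapest edge leaving the tree is B–C (2); add B.
Step 3: cheapest edge leaving the tree is C–E (3); add E.
Step 4: cheapest edge leaving the tree is C–F (8); add F.
Step 5: cheapest edge leaving the tree is A–D (17); add D.
The 2nd edge added is B–C.

B-C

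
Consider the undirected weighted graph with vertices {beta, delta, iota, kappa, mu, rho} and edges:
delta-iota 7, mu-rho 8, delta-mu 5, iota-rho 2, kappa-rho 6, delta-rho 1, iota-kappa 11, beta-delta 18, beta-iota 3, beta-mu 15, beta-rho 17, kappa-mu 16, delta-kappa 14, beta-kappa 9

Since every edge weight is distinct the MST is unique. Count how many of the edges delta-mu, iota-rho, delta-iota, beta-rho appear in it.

Kruskal: consider edges lightest-first.
delta-rho (1): add — endpoints in different components.
iota-rho (2): add — endpoints in different components.
beta-iota (3): add — endpoints in different components.
delta-mu (5): add — endpoints in different components.
kappa-rho (6): add — endpoints in different components.
MST edge set: {delta-rho, iota-rho, beta-iota, delta-mu, kappa-rho}.
Of the listed edges, {delta-mu, iota-rho} are in the MST → 2.

2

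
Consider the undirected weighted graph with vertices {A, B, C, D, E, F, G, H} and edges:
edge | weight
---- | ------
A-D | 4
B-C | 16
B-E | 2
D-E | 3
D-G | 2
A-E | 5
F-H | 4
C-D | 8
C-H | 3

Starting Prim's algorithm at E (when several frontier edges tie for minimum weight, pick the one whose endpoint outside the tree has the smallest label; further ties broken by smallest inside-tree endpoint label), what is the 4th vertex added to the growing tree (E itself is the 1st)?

Grow the tree from E using Prim:
Step 1: cheapest edge leaving the tree is B-E (2); add B.
Step 2: cheapest edge leaving the tree is D-E (3); add D.
Step 3: cheapest edge leaving the tree is D-G (2); add G.
Step 4: cheapest edge leaving the tree is A-D (4); add A.
Step 5: cheapest edge leaving the tree is C-D (8); add C.
Step 6: cheapest edge leaving the tree is C-H (3); add H.
Step 7: cheapest edge leaving the tree is F-H (4); add F.
Vertex order: E, B, D, G, A, C, H, F. The 4th vertex is G.

G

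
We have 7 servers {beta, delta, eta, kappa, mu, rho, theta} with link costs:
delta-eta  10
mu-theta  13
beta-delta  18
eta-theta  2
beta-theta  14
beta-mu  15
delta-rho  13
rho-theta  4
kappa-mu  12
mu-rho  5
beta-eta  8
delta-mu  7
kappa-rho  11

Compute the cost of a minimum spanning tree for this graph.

Prim, starting at rho.
Step 1: cheapest edge leaving the tree is rho-theta (4); add theta.
Step 2: cheapest edge leaving the tree is eta-theta (2); add eta.
Step 3: cheapest edge leaving the tree is mu-rho (5); add mu.
Step 4: cheapest edge leaving the tree is delta-mu (7); add delta.
Step 5: cheapest edge leaving the tree is beta-eta (8); add beta.
Step 6: cheapest edge leaving the tree is kappa-rho (11); add kappa.
MST edges: rho-theta, eta-theta, mu-rho, delta-mu, beta-eta, kappa-rho; total weight 4+2+5+7+8+11 = 37.

37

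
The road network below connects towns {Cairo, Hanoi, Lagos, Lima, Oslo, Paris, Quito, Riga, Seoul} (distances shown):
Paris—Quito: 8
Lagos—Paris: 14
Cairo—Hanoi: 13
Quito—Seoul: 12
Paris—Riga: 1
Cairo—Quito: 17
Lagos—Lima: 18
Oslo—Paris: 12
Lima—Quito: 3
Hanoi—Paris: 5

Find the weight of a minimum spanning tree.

Kruskal's algorithm — process edges by increasing weight (ties by edge label):
Paris—Riga (1): add — endpoints in different components.
Lima—Quito (3): add — endpoints in different components.
Hanoi—Paris (5): add — endpoints in different components.
Paris—Quito (8): add — endpoints in different components.
Oslo—Paris (12): add — endpoints in different components.
Quito—Seoul (12): add — endpoints in different components.
Cairo—Hanoi (13): add — endpoints in different components.
Lagos—Paris (14): add — endpoints in different components.
MST edges: Paris—Riga, Lima—Quito, Hanoi—Paris, Paris—Quito, Oslo—Paris, Quito—Seoul, Cairo—Hanoi, Lagos—Paris; total weight 1+3+5+8+12+12+13+14 = 68.

68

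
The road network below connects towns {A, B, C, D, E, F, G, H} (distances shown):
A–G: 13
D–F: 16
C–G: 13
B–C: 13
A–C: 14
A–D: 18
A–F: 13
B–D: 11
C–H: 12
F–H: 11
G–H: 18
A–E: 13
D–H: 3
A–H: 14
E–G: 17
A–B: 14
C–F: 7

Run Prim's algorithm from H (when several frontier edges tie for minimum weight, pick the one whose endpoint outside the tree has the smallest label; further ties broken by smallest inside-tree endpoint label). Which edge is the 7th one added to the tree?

A-G

Grow the tree from H using Prim:
Step 1: cheapest edge leaving the tree is D–H (3); add D.
Step 2: cheapest edge leaving the tree is B–D (11); add B.
Step 3: cheapest edge leaving the tree is F–H (11); add F.
Step 4: cheapest edge leaving the tree is C–F (7); add C.
Step 5: cheapest edge leaving the tree is A–F (13); add A.
Step 6: cheapest edge leaving the tree is A–E (13); add E.
Step 7: cheapest edge leaving the tree is A–G (13); add G.
The 7th edge added is A–G.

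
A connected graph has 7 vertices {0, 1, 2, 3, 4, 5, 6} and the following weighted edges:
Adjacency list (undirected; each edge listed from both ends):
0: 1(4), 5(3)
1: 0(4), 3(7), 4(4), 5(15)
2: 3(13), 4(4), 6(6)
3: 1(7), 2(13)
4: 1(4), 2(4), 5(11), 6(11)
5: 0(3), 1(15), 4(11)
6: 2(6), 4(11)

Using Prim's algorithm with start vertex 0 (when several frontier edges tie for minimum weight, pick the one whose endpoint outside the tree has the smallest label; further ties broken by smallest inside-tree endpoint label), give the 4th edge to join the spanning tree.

Grow the tree from 0 using Prim:
Step 1: cheapest edge leaving the tree is 0-5 (3); add 5.
Step 2: cheapest edge leaving the tree is 0-1 (4); add 1.
Step 3: cheapest edge leaving the tree is 1-4 (4); add 4.
Step 4: cheapest edge leaving the tree is 2-4 (4); add 2.
Step 5: cheapest edge leaving the tree is 2-6 (6); add 6.
Step 6: cheapest edge leaving the tree is 1-3 (7); add 3.
The 4th edge added is 2-4.

2-4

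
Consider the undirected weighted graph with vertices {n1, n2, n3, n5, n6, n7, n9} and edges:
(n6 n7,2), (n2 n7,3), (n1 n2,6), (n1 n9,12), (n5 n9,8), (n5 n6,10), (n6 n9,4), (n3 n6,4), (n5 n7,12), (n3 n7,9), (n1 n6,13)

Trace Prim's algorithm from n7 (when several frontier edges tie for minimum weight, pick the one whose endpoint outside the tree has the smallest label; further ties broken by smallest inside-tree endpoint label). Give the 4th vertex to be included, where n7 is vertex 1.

n3

Grow the tree from n7 using Prim:
Step 1: frontier [n6 n7 2, n2 n7 3, n3 n7 9, n5 n7 12] → take n6 n7 (2); add n6.
Step 2: frontier [n3 n6 4, n6 n9 4, n5 n6 10, n1 n6 13, n2 n7 3, n3 n7 9, n5 n7 12] → take n2 n7 (3); add n2.
Step 3: frontier [n1 n2 6, n3 n6 4, n6 n9 4, n5 n6 10, n1 n6 13, n3 n7 9, n5 n7 12] → take n3 n6 (4); add n3.
Step 4: frontier [n1 n2 6, n6 n9 4, n5 n6 10, n1 n6 13, n5 n7 12] → take n6 n9 (4); add n9.
Step 5: frontier [n1 n2 6, n5 n6 10, n1 n6 13, n5 n7 12, n5 n9 8, n1 n9 12] → take n1 n2 (6); add n1.
Step 6: frontier [n5 n6 10, n5 n7 12, n5 n9 8] → take n5 n9 (8); add n5.
Vertex order: n7, n6, n2, n3, n9, n1, n5. The 4th vertex is n3.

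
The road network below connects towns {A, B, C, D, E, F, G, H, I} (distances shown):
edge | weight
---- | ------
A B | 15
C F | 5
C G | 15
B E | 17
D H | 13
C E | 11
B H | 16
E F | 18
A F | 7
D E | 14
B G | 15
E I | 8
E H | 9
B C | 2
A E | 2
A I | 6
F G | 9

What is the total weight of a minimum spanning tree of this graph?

53

Sort edges by weight, then run Kruskal:
A E (2): add — endpoints in different components.
B C (2): add — endpoints in different components.
C F (5): add — endpoints in different components.
A I (6): add — endpoints in different components.
A F (7): add — endpoints in different components.
E I (8): skip — E and I already connected.
E H (9): add — endpoints in different components.
F G (9): add — endpoints in different components.
C E (11): skip — C and E already connected.
D H (13): add — endpoints in different components.
MST edges: A E, B C, C F, A I, A F, E H, F G, D H; total weight 2+2+5+6+7+9+9+13 = 53.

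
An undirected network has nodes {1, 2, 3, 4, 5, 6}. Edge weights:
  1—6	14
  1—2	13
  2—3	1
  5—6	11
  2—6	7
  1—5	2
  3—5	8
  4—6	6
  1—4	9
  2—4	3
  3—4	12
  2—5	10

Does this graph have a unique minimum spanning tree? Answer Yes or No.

Kruskal: consider edges lightest-first.
2—3 (1): add — endpoints in different components.
1—5 (2): add — endpoints in different components.
2—4 (3): add — endpoints in different components.
4—6 (6): add — endpoints in different components.
2—6 (7): skip — 2 and 6 already connected.
3—5 (8): add — endpoints in different components.
Every non-tree edge has weight strictly greater than the heaviest edge on the tree path between its endpoints, so the MST is unique.

Yes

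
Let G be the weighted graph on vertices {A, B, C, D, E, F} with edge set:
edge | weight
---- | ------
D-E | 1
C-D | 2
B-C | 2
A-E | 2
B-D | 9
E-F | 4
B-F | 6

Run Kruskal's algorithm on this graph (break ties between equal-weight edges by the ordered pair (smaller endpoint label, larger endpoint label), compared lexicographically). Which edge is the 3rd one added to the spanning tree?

Kruskal's algorithm — process edges by increasing weight (ties by edge label):
D-E (1): add. Components now {A} {B} {C} {D,E} {F}
A-E (2): add. Components now {A,D,E} {B} {C} {F}
B-C (2): add. Components now {A,D,E} {B,C} {F}
C-D (2): add. Components now {A,B,C,D,E} {F}
E-F (4): add. Components now {A,B,C,D,E,F}
The 3rd edge added is B-C.

B-C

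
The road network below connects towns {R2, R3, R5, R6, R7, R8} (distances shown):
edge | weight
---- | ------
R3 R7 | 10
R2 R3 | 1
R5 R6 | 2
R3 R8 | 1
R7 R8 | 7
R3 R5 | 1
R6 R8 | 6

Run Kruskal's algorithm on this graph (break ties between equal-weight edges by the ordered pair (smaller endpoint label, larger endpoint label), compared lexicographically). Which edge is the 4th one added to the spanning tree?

R5-R6

Kruskal's algorithm — process edges by increasing weight (ties by edge label):
R2 R3 (1): add. Components now {R7} {R5} {R8} {R2,R3} {R6}
R3 R5 (1): add. Components now {R7} {R2,R3,R5} {R8} {R6}
R3 R8 (1): add. Components now {R7} {R2,R3,R5,R8} {R6}
R5 R6 (2): add. Components now {R7} {R2,R3,R5,R6,R8}
R6 R8 (6): skip — R8 and R6 already connected.
R7 R8 (7): add. Components now {R2,R3,R5,R6,R7,R8}
The 4th edge added is R5 R6.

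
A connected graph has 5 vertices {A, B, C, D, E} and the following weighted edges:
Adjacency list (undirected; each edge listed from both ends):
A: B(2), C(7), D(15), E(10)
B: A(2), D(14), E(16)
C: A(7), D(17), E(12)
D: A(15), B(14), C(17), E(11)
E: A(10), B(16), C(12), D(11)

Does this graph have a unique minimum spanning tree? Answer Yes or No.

Yes

Kruskal: consider edges lightest-first.
A—B (2): add. Components now {A,B} {C} {D} {E}
A—C (7): add. Components now {A,B,C} {D} {E}
A—E (10): add. Components now {A,B,C,E} {D}
D—E (11): add. Components now {A,B,C,D,E}
Every non-tree edge has weight strictly greater than the heaviest edge on the tree path between its endpoints, so the MST is unique.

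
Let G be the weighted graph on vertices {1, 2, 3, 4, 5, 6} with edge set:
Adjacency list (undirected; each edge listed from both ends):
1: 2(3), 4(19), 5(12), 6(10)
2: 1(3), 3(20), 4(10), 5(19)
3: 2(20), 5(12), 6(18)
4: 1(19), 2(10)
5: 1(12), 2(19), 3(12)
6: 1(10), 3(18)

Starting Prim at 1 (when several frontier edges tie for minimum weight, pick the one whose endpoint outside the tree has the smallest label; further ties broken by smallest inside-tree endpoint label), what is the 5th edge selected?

Grow the tree from 1 using Prim:
Step 1: frontier [1-2 3, 1-6 10, 1-5 12, 1-4 19] → take 1-2 (3); add 2.
Step 2: frontier [1-6 10, 1-5 12, 1-4 19, 2-4 10, 2-5 19, 2-3 20] → take 2-4 (10); add 4.
Step 3: frontier [1-6 10, 1-5 12, 2-5 19, 2-3 20] → take 1-6 (10); add 6.
Step 4: frontier [1-5 12, 2-5 19, 2-3 20, 3-6 18] → take 1-5 (12); add 5.
Step 5: frontier [2-3 20, 3-5 12, 3-6 18] → take 3-5 (12); add 3.
The 5th edge added is 3-5.

3-5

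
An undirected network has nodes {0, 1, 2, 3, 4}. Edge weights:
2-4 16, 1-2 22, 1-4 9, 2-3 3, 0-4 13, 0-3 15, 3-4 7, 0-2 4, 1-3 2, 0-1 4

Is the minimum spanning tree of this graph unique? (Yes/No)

No

Sort edges by weight, then run Kruskal:
1-3 (2): add. Components now {0} {1,3} {2} {4}
2-3 (3): add. Components now {0} {1,2,3} {4}
0-1 (4): add. Components now {0,1,2,3} {4}
0-2 (4): skip — 0 and 2 already connected.
3-4 (7): add. Components now {0,1,2,3,4}
Non-tree edge 0-2 has weight 4, equal to the heaviest edge on its tree cycle — swapping gives another MST of the same weight. Not unique.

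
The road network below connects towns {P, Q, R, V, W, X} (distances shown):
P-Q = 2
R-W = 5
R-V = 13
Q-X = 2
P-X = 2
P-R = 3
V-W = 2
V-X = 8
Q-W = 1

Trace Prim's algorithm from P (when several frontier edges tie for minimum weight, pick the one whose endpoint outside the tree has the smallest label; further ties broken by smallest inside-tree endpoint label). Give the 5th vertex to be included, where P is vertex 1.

Grow the tree from P using Prim:
Step 1: frontier [P-Q 2, P-X 2, P-R 3] → take P-Q (2); add Q.
Step 2: frontier [P-X 2, P-R 3, Q-W 1, Q-X 2] → take Q-W (1); add W.
Step 3: frontier [P-X 2, P-R 3, Q-X 2, V-W 2, R-W 5] → take V-W (2); add V.
Step 4: frontier [P-X 2, P-R 3, Q-X 2, V-X 8, R-V 13, R-W 5] → take P-X (2); add X.
Step 5: frontier [P-R 3, R-V 13, R-W 5] → take P-R (3); add R.
Vertex order: P, Q, W, V, X, R. The 5th vertex is X.

X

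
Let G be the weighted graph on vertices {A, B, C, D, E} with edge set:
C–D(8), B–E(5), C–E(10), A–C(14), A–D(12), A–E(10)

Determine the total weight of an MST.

Prim's algorithm from A:
Step 1: frontier [A–E 10, A–D 12, A–C 14] → take A–E (10); add E.
Step 2: frontier [A–D 12, A–C 14, B–E 5, C–E 10] → take B–E (5); add B.
Step 3: frontier [A–D 12, A–C 14, C–E 10] → take C–E (10); add C.
Step 4: frontier [A–D 12, C–D 8] → take C–D (8); add D.
MST edges: A–E, B–E, C–E, C–D; total weight 10+5+10+8 = 33.

33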